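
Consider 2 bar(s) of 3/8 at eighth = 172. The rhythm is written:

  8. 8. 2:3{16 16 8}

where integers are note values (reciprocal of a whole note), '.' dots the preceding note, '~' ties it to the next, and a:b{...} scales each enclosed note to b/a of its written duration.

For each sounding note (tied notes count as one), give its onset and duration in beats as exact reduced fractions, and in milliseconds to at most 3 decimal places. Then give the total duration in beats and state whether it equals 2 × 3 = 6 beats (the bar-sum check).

1) 0.0ms=0b +523.256ms=3/2b
2) 523.256ms=3/2b +523.256ms=3/2b
3) 1046.512ms=3b +261.628ms=3/4b
4) 1308.14ms=15/4b +261.628ms=3/4b
5) 1569.767ms=9/2b +523.256ms=3/2b
Σ=6b of 6 (172bpm 3/8) — PASS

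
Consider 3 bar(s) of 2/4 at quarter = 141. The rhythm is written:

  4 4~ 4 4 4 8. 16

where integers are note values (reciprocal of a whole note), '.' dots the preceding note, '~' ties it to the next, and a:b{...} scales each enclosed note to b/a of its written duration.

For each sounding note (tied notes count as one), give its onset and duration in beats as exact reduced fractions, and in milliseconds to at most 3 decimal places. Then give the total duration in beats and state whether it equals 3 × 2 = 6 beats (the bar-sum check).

1) 0.0ms=0b +425.532ms=1b
2) 425.532ms=1b +851.064ms=2b
3) 1276.596ms=3b +425.532ms=1b
4) 1702.128ms=4b +425.532ms=1b
5) 2127.66ms=5b +319.149ms=3/4b
6) 2446.809ms=23/4b +106.383ms=1/4b
Σ=6b of 6 (141bpm 2/4) — PASS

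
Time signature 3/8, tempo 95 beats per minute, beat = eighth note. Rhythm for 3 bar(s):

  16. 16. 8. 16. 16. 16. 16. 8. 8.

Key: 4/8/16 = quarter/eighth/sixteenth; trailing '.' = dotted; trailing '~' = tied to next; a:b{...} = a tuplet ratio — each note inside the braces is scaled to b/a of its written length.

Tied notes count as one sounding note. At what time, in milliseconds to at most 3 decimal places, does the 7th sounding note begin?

note 7 onset = 21/4b = 3315.789ms

1. 0.0ms @ 0 + 473.684ms (3/4)
2. 473.684ms @ 3/4 + 473.684ms (3/4)
3. 947.368ms @ 3/2 + 947.368ms (3/2)
4. 1894.737ms @ 3 + 473.684ms (3/4)
5. 2368.421ms @ 15/4 + 473.684ms (3/4)
6. 2842.105ms @ 9/2 + 473.684ms (3/4)
7. 3315.789ms @ 21/4 + 473.684ms (3/4)
8. 3789.474ms @ 6 + 947.368ms (3/2)
9. 4736.842ms @ 15/2 + 947.368ms (3/2)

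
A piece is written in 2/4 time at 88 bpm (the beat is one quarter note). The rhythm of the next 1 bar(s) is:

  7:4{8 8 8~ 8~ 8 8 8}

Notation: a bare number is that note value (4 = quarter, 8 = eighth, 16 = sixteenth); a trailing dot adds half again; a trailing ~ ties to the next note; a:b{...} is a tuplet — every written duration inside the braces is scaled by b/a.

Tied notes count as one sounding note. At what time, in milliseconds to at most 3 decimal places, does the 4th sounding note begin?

note 4 onset = 10/7b = 974.026ms

1. 0.0ms @ 0 + 194.805ms (2/7)
2. 194.805ms @ 2/7 + 194.805ms (2/7)
3. 389.61ms @ 4/7 + 584.416ms (6/7)
4. 974.026ms @ 10/7 + 194.805ms (2/7)
5. 1168.831ms @ 12/7 + 194.805ms (2/7)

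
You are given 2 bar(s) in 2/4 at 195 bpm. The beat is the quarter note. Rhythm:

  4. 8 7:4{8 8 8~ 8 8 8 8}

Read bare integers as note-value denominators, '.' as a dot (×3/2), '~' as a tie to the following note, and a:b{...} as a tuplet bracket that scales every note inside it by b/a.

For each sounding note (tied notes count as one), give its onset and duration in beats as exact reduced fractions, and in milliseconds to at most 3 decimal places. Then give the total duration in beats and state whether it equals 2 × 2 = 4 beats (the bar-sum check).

1) 0.0ms=0b +461.538ms=3/2b
2) 461.538ms=3/2b +153.846ms=1/2b
3) 615.385ms=2b +87.912ms=2/7b
4) 703.297ms=16/7b +87.912ms=2/7b
5) 791.209ms=18/7b +175.824ms=4/7b
6) 967.033ms=22/7b +87.912ms=2/7b
7) 1054.945ms=24/7b +87.912ms=2/7b
8) 1142.857ms=26/7b +87.912ms=2/7b
Σ=4b of 4 (195bpm 2/4) — PASS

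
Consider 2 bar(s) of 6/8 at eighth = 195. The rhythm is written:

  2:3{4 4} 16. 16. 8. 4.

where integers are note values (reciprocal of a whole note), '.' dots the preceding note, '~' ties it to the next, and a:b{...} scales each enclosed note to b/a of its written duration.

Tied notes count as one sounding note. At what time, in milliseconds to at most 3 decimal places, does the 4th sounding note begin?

1. 0.0ms @ 0 + 923.077ms (3)
2. 923.077ms @ 3 + 923.077ms (3)
3. 1846.154ms @ 6 + 230.769ms (3/4)
4. 2076.923ms @ 27/4 + 230.769ms (3/4)
5. 2307.692ms @ 15/2 + 461.538ms (3/2)
6. 2769.231ms @ 9 + 923.077ms (3)

note 4 onset = 27/4b = 2076.923ms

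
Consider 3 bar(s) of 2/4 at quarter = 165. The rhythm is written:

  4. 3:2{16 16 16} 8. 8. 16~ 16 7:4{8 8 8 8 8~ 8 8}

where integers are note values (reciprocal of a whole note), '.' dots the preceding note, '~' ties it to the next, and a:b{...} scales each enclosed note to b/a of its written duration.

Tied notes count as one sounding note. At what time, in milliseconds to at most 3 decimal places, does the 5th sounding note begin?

1. 0.0ms @ 0 + 545.455ms (3/2)
2. 545.455ms @ 3/2 + 60.606ms (1/6)
3. 606.061ms @ 5/3 + 60.606ms (1/6)
4. 666.667ms @ 11/6 + 60.606ms (1/6)
5. 727.273ms @ 2 + 272.727ms (3/4)
6. 1000.0ms @ 11/4 + 272.727ms (3/4)
7. 1272.727ms @ 7/2 + 181.818ms (1/2)
8. 1454.545ms @ 4 + 103.896ms (2/7)
9. 1558.442ms @ 30/7 + 103.896ms (2/7)
10. 1662.338ms @ 32/7 + 103.896ms (2/7)
11. 1766.234ms @ 34/7 + 103.896ms (2/7)
12. 1870.13ms @ 36/7 + 207.792ms (4/7)
13. 2077.922ms @ 40/7 + 103.896ms (2/7)

note 5 onset = 2b = 727.273ms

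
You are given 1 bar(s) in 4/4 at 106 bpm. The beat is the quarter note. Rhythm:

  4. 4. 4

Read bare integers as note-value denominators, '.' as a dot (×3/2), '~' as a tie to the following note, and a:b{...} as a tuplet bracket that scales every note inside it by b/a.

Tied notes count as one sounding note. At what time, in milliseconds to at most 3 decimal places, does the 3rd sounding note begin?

1. 0.0ms @ 0 + 849.057ms (3/2)
2. 849.057ms @ 3/2 + 849.057ms (3/2)
3. 1698.113ms @ 3 + 566.038ms (1)

note 3 onset = 3b = 1698.113ms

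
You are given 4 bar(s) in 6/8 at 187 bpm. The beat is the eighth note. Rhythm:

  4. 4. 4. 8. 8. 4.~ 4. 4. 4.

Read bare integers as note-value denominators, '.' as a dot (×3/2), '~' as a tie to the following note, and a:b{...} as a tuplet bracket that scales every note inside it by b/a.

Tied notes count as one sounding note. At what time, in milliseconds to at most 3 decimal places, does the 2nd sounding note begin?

1. 0.0ms @ 0 + 962.567ms (3)
2. 962.567ms @ 3 + 962.567ms (3)
3. 1925.134ms @ 6 + 962.567ms (3)
4. 2887.701ms @ 9 + 481.283ms (3/2)
5. 3368.984ms @ 21/2 + 481.283ms (3/2)
6. 3850.267ms @ 12 + 1925.134ms (6)
7. 5775.401ms @ 18 + 962.567ms (3)
8. 6737.968ms @ 21 + 962.567ms (3)

note 2 onset = 3b = 962.567ms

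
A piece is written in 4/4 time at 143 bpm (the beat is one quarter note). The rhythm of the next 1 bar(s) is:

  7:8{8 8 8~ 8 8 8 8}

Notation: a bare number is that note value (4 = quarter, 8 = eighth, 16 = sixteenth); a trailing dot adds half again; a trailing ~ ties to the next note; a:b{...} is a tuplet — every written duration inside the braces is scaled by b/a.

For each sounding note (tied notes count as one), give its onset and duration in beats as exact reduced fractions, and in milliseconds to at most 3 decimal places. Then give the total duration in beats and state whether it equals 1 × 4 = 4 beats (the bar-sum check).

1) 0.0ms=0b +239.76ms=4/7b
2) 239.76ms=4/7b +239.76ms=4/7b
3) 479.52ms=8/7b +479.52ms=8/7b
4) 959.041ms=16/7b +239.76ms=4/7b
5) 1198.801ms=20/7b +239.76ms=4/7b
6) 1438.561ms=24/7b +239.76ms=4/7b
Σ=4b of 4 (143bpm 4/4) — PASS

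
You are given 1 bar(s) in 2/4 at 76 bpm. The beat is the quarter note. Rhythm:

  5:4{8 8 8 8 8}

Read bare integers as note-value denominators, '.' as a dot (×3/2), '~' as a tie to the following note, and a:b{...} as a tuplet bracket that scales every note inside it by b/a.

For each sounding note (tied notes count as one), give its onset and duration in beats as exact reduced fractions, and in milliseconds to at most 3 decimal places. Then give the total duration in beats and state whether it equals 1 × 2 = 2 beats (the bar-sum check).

1) 0.0ms=0b +315.789ms=2/5b
2) 315.789ms=2/5b +315.789ms=2/5b
3) 631.579ms=4/5b +315.789ms=2/5b
4) 947.368ms=6/5b +315.789ms=2/5b
5) 1263.158ms=8/5b +315.789ms=2/5b
Σ=2b of 2 (76bpm 2/4) — PASS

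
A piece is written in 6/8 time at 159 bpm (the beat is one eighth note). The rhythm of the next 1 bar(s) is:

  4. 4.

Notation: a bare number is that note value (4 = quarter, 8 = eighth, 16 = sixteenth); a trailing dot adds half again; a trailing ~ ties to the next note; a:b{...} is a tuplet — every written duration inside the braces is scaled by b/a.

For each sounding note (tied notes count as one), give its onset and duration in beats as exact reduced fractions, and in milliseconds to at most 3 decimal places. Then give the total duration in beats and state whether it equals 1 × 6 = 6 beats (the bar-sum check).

1) 0.0ms=0b +1132.075ms=3b
2) 1132.075ms=3b +1132.075ms=3b
Σ=6b of 6 (159bpm 6/8) — PASS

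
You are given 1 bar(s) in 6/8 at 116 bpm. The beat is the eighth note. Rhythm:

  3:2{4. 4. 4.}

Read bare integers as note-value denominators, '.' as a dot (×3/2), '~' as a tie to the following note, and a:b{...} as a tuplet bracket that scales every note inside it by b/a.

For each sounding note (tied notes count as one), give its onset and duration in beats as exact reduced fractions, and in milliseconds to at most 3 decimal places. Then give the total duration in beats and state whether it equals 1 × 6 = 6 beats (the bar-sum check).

1) 0.0ms=0b +1034.483ms=2b
2) 1034.483ms=2b +1034.483ms=2b
3) 2068.966ms=4b +1034.483ms=2b
Σ=6b of 6 (116bpm 6/8) — PASS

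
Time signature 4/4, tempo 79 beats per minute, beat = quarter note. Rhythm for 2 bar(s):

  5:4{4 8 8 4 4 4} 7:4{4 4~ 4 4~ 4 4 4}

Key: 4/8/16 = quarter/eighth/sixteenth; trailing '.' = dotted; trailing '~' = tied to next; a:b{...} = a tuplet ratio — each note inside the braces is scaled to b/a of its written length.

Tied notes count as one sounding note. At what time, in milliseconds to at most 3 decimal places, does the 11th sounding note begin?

1. 0.0ms @ 0 + 607.595ms (4/5)
2. 607.595ms @ 4/5 + 303.797ms (2/5)
3. 911.392ms @ 6/5 + 303.797ms (2/5)
4. 1215.19ms @ 8/5 + 607.595ms (4/5)
5. 1822.785ms @ 12/5 + 607.595ms (4/5)
6. 2430.38ms @ 16/5 + 607.595ms (4/5)
7. 3037.975ms @ 4 + 433.996ms (4/7)
8. 3471.971ms @ 32/7 + 867.993ms (8/7)
9. 4339.964ms @ 40/7 + 867.993ms (8/7)
10. 5207.957ms @ 48/7 + 433.996ms (4/7)
11. 5641.953ms @ 52/7 + 433.996ms (4/7)

note 11 onset = 52/7b = 5641.953ms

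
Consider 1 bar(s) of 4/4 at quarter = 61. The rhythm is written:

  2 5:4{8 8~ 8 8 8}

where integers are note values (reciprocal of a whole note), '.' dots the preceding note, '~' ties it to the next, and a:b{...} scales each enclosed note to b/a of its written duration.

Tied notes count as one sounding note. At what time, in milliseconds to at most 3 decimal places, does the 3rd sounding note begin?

note 3 onset = 12/5b = 2360.656ms

1. 0.0ms @ 0 + 1967.213ms (2)
2. 1967.213ms @ 2 + 393.443ms (2/5)
3. 2360.656ms @ 12/5 + 786.885ms (4/5)
4. 3147.541ms @ 16/5 + 393.443ms (2/5)
5. 3540.984ms @ 18/5 + 393.443ms (2/5)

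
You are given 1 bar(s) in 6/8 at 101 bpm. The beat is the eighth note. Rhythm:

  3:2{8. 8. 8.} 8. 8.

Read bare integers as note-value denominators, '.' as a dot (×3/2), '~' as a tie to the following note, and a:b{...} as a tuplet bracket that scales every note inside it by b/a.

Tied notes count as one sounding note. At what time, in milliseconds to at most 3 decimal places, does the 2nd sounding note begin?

1. 0.0ms @ 0 + 594.059ms (1)
2. 594.059ms @ 1 + 594.059ms (1)
3. 1188.119ms @ 2 + 594.059ms (1)
4. 1782.178ms @ 3 + 891.089ms (3/2)
5. 2673.267ms @ 9/2 + 891.089ms (3/2)

note 2 onset = 1b = 594.059ms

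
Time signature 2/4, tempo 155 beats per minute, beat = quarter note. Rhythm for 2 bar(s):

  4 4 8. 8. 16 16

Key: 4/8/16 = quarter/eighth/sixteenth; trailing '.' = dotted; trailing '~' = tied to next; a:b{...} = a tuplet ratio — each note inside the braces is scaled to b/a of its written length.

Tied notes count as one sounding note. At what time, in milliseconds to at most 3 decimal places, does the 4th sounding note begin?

1. 0.0ms @ 0 + 387.097ms (1)
2. 387.097ms @ 1 + 387.097ms (1)
3. 774.194ms @ 2 + 290.323ms (3/4)
4. 1064.516ms @ 11/4 + 290.323ms (3/4)
5. 1354.839ms @ 7/2 + 96.774ms (1/4)
6. 1451.613ms @ 15/4 + 96.774ms (1/4)

note 4 onset = 11/4b = 1064.516ms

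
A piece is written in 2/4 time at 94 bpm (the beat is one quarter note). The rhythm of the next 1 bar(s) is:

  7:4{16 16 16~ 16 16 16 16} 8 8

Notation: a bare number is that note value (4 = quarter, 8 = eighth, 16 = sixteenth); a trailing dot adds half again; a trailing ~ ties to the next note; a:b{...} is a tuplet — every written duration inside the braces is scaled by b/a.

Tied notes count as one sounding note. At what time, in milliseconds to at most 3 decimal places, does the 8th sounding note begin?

1. 0.0ms @ 0 + 91.185ms (1/7)
2. 91.185ms @ 1/7 + 91.185ms (1/7)
3. 182.371ms @ 2/7 + 182.371ms (2/7)
4. 364.742ms @ 4/7 + 91.185ms (1/7)
5. 455.927ms @ 5/7 + 91.185ms (1/7)
6. 547.112ms @ 6/7 + 91.185ms (1/7)
7. 638.298ms @ 1 + 319.149ms (1/2)
8. 957.447ms @ 3/2 + 319.149ms (1/2)

note 8 onset = 3/2b = 957.447ms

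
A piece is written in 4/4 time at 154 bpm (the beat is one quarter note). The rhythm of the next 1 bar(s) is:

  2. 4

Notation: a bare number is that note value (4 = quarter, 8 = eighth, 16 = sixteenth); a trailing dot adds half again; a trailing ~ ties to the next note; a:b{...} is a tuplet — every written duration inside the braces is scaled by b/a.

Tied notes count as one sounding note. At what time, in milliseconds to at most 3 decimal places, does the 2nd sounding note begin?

note 2 onset = 3b = 1168.831ms

1. 0.0ms @ 0 + 1168.831ms (3)
2. 1168.831ms @ 3 + 389.61ms (1)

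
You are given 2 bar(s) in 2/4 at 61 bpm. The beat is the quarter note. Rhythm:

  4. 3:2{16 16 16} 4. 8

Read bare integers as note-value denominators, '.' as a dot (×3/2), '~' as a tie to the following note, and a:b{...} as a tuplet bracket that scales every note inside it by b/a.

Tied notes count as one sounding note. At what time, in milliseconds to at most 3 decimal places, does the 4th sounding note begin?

note 4 onset = 11/6b = 1803.279ms

1. 0.0ms @ 0 + 1475.41ms (3/2)
2. 1475.41ms @ 3/2 + 163.934ms (1/6)
3. 1639.344ms @ 5/3 + 163.934ms (1/6)
4. 1803.279ms @ 11/6 + 163.934ms (1/6)
5. 1967.213ms @ 2 + 1475.41ms (3/2)
6. 3442.623ms @ 7/2 + 491.803ms (1/2)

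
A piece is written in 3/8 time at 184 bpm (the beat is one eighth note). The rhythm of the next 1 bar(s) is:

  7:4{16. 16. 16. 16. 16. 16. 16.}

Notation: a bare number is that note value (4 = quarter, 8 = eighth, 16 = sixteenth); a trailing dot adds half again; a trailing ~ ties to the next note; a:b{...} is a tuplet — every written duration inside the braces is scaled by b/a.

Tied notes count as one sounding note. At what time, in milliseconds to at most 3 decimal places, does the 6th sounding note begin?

1. 0.0ms @ 0 + 139.752ms (3/7)
2. 139.752ms @ 3/7 + 139.752ms (3/7)
3. 279.503ms @ 6/7 + 139.752ms (3/7)
4. 419.255ms @ 9/7 + 139.752ms (3/7)
5. 559.006ms @ 12/7 + 139.752ms (3/7)
6. 698.758ms @ 15/7 + 139.752ms (3/7)
7. 838.509ms @ 18/7 + 139.752ms (3/7)

note 6 onset = 15/7b = 698.758ms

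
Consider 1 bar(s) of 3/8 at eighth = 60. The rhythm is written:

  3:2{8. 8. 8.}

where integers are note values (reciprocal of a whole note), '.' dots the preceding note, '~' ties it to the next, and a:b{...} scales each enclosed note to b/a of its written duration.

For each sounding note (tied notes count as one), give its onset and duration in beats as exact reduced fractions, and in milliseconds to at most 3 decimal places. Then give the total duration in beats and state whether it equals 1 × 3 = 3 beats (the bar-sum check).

1) 0.0ms=0b +1000.0ms=1b
2) 1000.0ms=1b +1000.0ms=1b
3) 2000.0ms=2b +1000.0ms=1b
Σ=3b of 3 (60bpm 3/8) — PASS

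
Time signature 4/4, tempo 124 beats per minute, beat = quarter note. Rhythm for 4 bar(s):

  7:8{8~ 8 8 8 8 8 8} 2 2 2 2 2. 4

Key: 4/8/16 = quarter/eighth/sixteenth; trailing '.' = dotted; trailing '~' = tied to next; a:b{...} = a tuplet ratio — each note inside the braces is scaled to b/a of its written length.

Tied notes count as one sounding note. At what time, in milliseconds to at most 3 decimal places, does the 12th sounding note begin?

1. 0.0ms @ 0 + 552.995ms (8/7)
2. 552.995ms @ 8/7 + 276.498ms (4/7)
3. 829.493ms @ 12/7 + 276.498ms (4/7)
4. 1105.991ms @ 16/7 + 276.498ms (4/7)
5. 1382.488ms @ 20/7 + 276.498ms (4/7)
6. 1658.986ms @ 24/7 + 276.498ms (4/7)
7. 1935.484ms @ 4 + 967.742ms (2)
8. 2903.226ms @ 6 + 967.742ms (2)
9. 3870.968ms @ 8 + 967.742ms (2)
10. 4838.71ms @ 10 + 967.742ms (2)
11. 5806.452ms @ 12 + 1451.613ms (3)
12. 7258.065ms @ 15 + 483.871ms (1)

note 12 onset = 15b = 7258.065ms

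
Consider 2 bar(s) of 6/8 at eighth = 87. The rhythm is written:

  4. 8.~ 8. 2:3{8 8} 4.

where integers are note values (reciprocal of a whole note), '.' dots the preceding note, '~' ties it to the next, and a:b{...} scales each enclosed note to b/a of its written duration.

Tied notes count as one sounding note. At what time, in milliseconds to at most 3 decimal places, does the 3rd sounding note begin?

1. 0.0ms @ 0 + 2068.966ms (3)
2. 2068.966ms @ 3 + 2068.966ms (3)
3. 4137.931ms @ 6 + 1034.483ms (3/2)
4. 5172.414ms @ 15/2 + 1034.483ms (3/2)
5. 6206.897ms @ 9 + 2068.966ms (3)

note 3 onset = 6b = 4137.931ms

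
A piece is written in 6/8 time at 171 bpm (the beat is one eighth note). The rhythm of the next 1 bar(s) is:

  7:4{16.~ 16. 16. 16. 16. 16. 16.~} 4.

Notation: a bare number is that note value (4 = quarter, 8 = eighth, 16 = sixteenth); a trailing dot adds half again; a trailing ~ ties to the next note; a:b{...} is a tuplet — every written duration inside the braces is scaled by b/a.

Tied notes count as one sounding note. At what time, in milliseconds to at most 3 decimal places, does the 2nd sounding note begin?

1. 0.0ms @ 0 + 300.752ms (6/7)
2. 300.752ms @ 6/7 + 150.376ms (3/7)
3. 451.128ms @ 9/7 + 150.376ms (3/7)
4. 601.504ms @ 12/7 + 150.376ms (3/7)
5. 751.88ms @ 15/7 + 150.376ms (3/7)
6. 902.256ms @ 18/7 + 1203.008ms (24/7)

note 2 onset = 6/7b = 300.752ms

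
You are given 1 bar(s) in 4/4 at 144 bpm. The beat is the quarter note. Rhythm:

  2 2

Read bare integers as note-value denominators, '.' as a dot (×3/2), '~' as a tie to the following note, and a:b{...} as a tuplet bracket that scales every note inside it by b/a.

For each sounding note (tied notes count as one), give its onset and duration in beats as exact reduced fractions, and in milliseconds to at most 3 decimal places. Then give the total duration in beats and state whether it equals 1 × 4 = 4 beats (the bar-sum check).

1) 0.0ms=0b +833.333ms=2b
2) 833.333ms=2b +833.333ms=2b
Σ=4b of 4 (144bpm 4/4) — PASS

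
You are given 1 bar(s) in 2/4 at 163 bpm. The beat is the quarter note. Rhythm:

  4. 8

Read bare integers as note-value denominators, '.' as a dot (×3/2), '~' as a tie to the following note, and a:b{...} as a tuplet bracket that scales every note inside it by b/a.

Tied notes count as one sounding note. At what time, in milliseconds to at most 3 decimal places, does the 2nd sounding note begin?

note 2 onset = 3/2b = 552.147ms

1. 0.0ms @ 0 + 552.147ms (3/2)
2. 552.147ms @ 3/2 + 184.049ms (1/2)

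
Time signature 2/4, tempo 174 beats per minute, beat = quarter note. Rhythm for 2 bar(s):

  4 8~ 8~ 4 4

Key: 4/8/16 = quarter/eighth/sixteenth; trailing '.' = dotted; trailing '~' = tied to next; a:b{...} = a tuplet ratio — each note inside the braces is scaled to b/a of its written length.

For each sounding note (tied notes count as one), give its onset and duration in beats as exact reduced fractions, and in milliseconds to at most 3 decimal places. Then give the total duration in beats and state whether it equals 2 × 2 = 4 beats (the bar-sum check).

1) 0.0ms=0b +344.828ms=1b
2) 344.828ms=1b +689.655ms=2b
3) 1034.483ms=3b +344.828ms=1b
Σ=4b of 4 (174bpm 2/4) — PASS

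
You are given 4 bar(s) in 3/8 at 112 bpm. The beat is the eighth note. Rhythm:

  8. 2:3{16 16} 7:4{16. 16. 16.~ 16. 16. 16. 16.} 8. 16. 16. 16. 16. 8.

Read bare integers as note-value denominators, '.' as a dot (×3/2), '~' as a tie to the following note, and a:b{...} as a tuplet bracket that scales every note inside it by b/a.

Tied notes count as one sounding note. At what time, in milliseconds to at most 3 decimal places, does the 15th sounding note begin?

1. 0.0ms @ 0 + 803.571ms (3/2)
2. 803.571ms @ 3/2 + 401.786ms (3/4)
3. 1205.357ms @ 9/4 + 401.786ms (3/4)
4. 1607.143ms @ 3 + 229.592ms (3/7)
5. 1836.735ms @ 24/7 + 229.592ms (3/7)
6. 2066.327ms @ 27/7 + 459.184ms (6/7)
7. 2525.51ms @ 33/7 + 229.592ms (3/7)
8. 2755.102ms @ 36/7 + 229.592ms (3/7)
9. 2984.694ms @ 39/7 + 229.592ms (3/7)
10. 3214.286ms @ 6 + 803.571ms (3/2)
11. 4017.857ms @ 15/2 + 401.786ms (3/4)
12. 4419.643ms @ 33/4 + 401.786ms (3/4)
13. 4821.429ms @ 9 + 401.786ms (3/4)
14. 5223.214ms @ 39/4 + 401.786ms (3/4)
15. 5625.0ms @ 21/2 + 803.571ms (3/2)

note 15 onset = 21/2b = 5625.0ms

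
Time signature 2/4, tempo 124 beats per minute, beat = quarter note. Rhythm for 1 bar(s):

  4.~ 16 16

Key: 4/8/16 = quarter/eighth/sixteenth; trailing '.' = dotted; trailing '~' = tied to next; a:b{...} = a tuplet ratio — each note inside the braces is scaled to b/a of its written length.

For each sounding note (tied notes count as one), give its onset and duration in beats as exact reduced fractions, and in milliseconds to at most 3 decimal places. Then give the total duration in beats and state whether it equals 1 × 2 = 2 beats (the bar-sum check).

1) 0.0ms=0b +846.774ms=7/4b
2) 846.774ms=7/4b +120.968ms=1/4b
Σ=2b of 2 (124bpm 2/4) — PASS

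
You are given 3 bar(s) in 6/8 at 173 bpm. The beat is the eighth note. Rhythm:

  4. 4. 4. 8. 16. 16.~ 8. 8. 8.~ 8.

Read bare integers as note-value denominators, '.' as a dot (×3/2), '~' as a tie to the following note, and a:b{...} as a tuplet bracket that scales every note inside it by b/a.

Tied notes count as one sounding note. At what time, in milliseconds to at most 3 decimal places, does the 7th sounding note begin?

1. 0.0ms @ 0 + 1040.462ms (3)
2. 1040.462ms @ 3 + 1040.462ms (3)
3. 2080.925ms @ 6 + 1040.462ms (3)
4. 3121.387ms @ 9 + 520.231ms (3/2)
5. 3641.618ms @ 21/2 + 260.116ms (3/4)
6. 3901.734ms @ 45/4 + 780.347ms (9/4)
7. 4682.081ms @ 27/2 + 520.231ms (3/2)
8. 5202.312ms @ 15 + 1040.462ms (3)

note 7 onset = 27/2b = 4682.081ms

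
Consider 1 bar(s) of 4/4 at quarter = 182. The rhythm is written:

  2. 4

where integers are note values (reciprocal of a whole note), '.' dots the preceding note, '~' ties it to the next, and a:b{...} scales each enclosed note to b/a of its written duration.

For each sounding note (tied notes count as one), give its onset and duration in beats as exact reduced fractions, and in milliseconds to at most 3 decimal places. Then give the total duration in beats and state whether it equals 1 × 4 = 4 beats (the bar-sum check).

1) 0.0ms=0b +989.011ms=3b
2) 989.011ms=3b +329.67ms=1b
Σ=4b of 4 (182bpm 4/4) — PASS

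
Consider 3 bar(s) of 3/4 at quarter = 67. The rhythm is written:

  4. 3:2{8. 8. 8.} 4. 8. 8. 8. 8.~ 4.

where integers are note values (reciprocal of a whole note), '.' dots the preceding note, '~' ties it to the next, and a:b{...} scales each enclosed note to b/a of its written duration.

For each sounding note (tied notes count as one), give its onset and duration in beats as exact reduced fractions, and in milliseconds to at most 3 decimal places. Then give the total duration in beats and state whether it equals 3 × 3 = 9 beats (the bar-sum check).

1) 0.0ms=0b +1343.284ms=3/2b
2) 1343.284ms=3/2b +447.761ms=1/2b
3) 1791.045ms=2b +447.761ms=1/2b
4) 2238.806ms=5/2b +447.761ms=1/2b
5) 2686.567ms=3b +1343.284ms=3/2b
6) 4029.851ms=9/2b +671.642ms=3/4b
7) 4701.493ms=21/4b +671.642ms=3/4b
8) 5373.134ms=6b +671.642ms=3/4b
9) 6044.776ms=27/4b +2014.925ms=9/4b
Σ=9b of 9 (67bpm 3/4) — PASS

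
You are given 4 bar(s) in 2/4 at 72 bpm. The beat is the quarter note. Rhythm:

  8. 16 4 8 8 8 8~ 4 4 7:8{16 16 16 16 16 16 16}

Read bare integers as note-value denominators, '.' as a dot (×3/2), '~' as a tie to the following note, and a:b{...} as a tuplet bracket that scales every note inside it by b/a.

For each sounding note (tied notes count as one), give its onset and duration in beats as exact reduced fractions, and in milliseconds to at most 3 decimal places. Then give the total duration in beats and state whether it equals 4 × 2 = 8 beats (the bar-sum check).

1) 0.0ms=0b +625.0ms=3/4b
2) 625.0ms=3/4b +208.333ms=1/4b
3) 833.333ms=1b +833.333ms=1b
4) 1666.667ms=2b +416.667ms=1/2b
5) 2083.333ms=5/2b +416.667ms=1/2b
6) 2500.0ms=3b +416.667ms=1/2b
7) 2916.667ms=7/2b +1250.0ms=3/2b
8) 4166.667ms=5b +833.333ms=1b
9) 5000.0ms=6b +238.095ms=2/7b
10) 5238.095ms=44/7b +238.095ms=2/7b
11) 5476.19ms=46/7b +238.095ms=2/7b
12) 5714.286ms=48/7b +238.095ms=2/7b
13) 5952.381ms=50/7b +238.095ms=2/7b
14) 6190.476ms=52/7b +238.095ms=2/7b
15) 6428.571ms=54/7b +238.095ms=2/7b
Σ=8b of 8 (72bpm 2/4) — PASS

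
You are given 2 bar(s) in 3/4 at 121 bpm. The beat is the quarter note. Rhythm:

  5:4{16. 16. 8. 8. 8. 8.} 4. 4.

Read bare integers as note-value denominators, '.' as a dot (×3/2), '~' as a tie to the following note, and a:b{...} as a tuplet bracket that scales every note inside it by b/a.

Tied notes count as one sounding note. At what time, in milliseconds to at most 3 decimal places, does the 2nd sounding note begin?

note 2 onset = 3/10b = 148.76ms

1. 0.0ms @ 0 + 148.76ms (3/10)
2. 148.76ms @ 3/10 + 148.76ms (3/10)
3. 297.521ms @ 3/5 + 297.521ms (3/5)
4. 595.041ms @ 6/5 + 297.521ms (3/5)
5. 892.562ms @ 9/5 + 297.521ms (3/5)
6. 1190.083ms @ 12/5 + 297.521ms (3/5)
7. 1487.603ms @ 3 + 743.802ms (3/2)
8. 2231.405ms @ 9/2 + 743.802ms (3/2)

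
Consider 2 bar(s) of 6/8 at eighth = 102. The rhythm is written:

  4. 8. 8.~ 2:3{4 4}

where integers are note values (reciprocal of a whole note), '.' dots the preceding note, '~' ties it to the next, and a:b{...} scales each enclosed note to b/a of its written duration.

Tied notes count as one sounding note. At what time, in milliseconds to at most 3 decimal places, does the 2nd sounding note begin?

note 2 onset = 3b = 1764.706ms

1. 0.0ms @ 0 + 1764.706ms (3)
2. 1764.706ms @ 3 + 882.353ms (3/2)
3. 2647.059ms @ 9/2 + 2647.059ms (9/2)
4. 5294.118ms @ 9 + 1764.706ms (3)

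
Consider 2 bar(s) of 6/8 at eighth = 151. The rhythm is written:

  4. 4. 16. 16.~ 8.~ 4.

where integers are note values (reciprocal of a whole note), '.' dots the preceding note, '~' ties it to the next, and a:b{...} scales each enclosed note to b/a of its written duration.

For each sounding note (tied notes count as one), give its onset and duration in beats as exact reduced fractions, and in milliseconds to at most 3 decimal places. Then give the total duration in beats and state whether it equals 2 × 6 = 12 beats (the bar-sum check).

1) 0.0ms=0b +1192.053ms=3b
2) 1192.053ms=3b +1192.053ms=3b
3) 2384.106ms=6b +298.013ms=3/4b
4) 2682.119ms=27/4b +2086.093ms=21/4b
Σ=12b of 12 (151bpm 6/8) — PASS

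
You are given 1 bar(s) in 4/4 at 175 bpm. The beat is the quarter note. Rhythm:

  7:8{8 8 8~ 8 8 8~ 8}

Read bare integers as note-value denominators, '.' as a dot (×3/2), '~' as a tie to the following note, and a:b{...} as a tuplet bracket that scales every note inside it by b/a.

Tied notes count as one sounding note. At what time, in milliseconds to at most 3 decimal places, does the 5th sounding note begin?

note 5 onset = 20/7b = 979.592ms

1. 0.0ms @ 0 + 195.918ms (4/7)
2. 195.918ms @ 4/7 + 195.918ms (4/7)
3. 391.837ms @ 8/7 + 391.837ms (8/7)
4. 783.673ms @ 16/7 + 195.918ms (4/7)
5. 979.592ms @ 20/7 + 391.837ms (8/7)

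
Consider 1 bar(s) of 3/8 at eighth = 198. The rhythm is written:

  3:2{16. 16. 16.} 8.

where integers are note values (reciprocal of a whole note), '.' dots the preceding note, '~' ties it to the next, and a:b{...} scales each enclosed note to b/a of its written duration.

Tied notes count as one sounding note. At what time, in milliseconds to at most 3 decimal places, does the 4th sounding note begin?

1. 0.0ms @ 0 + 151.515ms (1/2)
2. 151.515ms @ 1/2 + 151.515ms (1/2)
3. 303.03ms @ 1 + 151.515ms (1/2)
4. 454.545ms @ 3/2 + 454.545ms (3/2)

note 4 onset = 3/2b = 454.545ms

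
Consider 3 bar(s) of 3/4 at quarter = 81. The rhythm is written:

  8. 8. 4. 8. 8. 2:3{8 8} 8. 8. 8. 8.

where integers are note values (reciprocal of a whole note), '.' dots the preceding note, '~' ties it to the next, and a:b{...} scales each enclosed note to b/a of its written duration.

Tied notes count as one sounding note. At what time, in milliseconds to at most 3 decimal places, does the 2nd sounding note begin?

1. 0.0ms @ 0 + 555.556ms (3/4)
2. 555.556ms @ 3/4 + 555.556ms (3/4)
3. 1111.111ms @ 3/2 + 1111.111ms (3/2)
4. 2222.222ms @ 3 + 555.556ms (3/4)
5. 2777.778ms @ 15/4 + 555.556ms (3/4)
6. 3333.333ms @ 9/2 + 555.556ms (3/4)
7. 3888.889ms @ 21/4 + 555.556ms (3/4)
8. 4444.444ms @ 6 + 555.556ms (3/4)
9. 5000.0ms @ 27/4 + 555.556ms (3/4)
10. 5555.556ms @ 15/2 + 555.556ms (3/4)
11. 6111.111ms @ 33/4 + 555.556ms (3/4)

note 2 onset = 3/4b = 555.556ms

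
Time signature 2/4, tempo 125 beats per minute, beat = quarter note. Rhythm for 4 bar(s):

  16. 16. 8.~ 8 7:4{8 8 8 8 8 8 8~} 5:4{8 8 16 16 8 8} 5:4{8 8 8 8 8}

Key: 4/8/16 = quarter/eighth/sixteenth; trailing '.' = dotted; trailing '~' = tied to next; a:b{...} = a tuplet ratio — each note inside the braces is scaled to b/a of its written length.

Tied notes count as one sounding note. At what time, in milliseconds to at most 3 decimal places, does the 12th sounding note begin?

1. 0.0ms @ 0 + 180.0ms (3/8)
2. 180.0ms @ 3/8 + 180.0ms (3/8)
3. 360.0ms @ 3/4 + 600.0ms (5/4)
4. 960.0ms @ 2 + 137.143ms (2/7)
5. 1097.143ms @ 16/7 + 137.143ms (2/7)
6. 1234.286ms @ 18/7 + 137.143ms (2/7)
7. 1371.429ms @ 20/7 + 137.143ms (2/7)
8. 1508.571ms @ 22/7 + 137.143ms (2/7)
9. 1645.714ms @ 24/7 + 137.143ms (2/7)
10. 1782.857ms @ 26/7 + 329.143ms (24/35)
11. 2112.0ms @ 22/5 + 192.0ms (2/5)
12. 2304.0ms @ 24/5 + 96.0ms (1/5)
13. 2400.0ms @ 5 + 96.0ms (1/5)
14. 2496.0ms @ 26/5 + 192.0ms (2/5)
15. 2688.0ms @ 28/5 + 192.0ms (2/5)
16. 2880.0ms @ 6 + 192.0ms (2/5)
17. 3072.0ms @ 32/5 + 192.0ms (2/5)
18. 3264.0ms @ 34/5 + 192.0ms (2/5)
19. 3456.0ms @ 36/5 + 192.0ms (2/5)
20. 3648.0ms @ 38/5 + 192.0ms (2/5)

note 12 onset = 24/5b = 2304.0ms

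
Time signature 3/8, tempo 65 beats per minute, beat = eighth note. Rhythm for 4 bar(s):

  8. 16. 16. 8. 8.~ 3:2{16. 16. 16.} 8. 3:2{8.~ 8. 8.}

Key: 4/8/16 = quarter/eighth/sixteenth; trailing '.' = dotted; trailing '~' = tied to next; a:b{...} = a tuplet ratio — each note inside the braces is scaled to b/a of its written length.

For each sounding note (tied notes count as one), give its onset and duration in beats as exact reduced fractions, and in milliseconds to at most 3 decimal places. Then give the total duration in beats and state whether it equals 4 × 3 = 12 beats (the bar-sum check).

1) 0.0ms=0b +1384.615ms=3/2b
2) 1384.615ms=3/2b +692.308ms=3/4b
3) 2076.923ms=9/4b +692.308ms=3/4b
4) 2769.231ms=3b +1384.615ms=3/2b
5) 4153.846ms=9/2b +1846.154ms=2b
6) 6000.0ms=13/2b +461.538ms=1/2b
7) 6461.538ms=7b +461.538ms=1/2b
8) 6923.077ms=15/2b +1384.615ms=3/2b
9) 8307.692ms=9b +1846.154ms=2b
10) 10153.846ms=11b +923.077ms=1b
Σ=12b of 12 (65bpm 3/8) — PASS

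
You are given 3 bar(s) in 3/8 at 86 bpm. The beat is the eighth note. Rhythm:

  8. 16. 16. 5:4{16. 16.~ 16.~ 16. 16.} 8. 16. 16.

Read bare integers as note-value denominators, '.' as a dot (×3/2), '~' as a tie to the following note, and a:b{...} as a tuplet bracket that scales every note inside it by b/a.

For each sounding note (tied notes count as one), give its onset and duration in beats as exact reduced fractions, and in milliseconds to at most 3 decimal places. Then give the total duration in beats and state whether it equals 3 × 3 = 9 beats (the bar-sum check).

1) 0.0ms=0b +1046.512ms=3/2b
2) 1046.512ms=3/2b +523.256ms=3/4b
3) 1569.767ms=9/4b +523.256ms=3/4b
4) 2093.023ms=3b +418.605ms=3/5b
5) 2511.628ms=18/5b +1255.814ms=9/5b
6) 3767.442ms=27/5b +418.605ms=3/5b
7) 4186.047ms=6b +1046.512ms=3/2b
8) 5232.558ms=15/2b +523.256ms=3/4b
9) 5755.814ms=33/4b +523.256ms=3/4b
Σ=9b of 9 (86bpm 3/8) — PASS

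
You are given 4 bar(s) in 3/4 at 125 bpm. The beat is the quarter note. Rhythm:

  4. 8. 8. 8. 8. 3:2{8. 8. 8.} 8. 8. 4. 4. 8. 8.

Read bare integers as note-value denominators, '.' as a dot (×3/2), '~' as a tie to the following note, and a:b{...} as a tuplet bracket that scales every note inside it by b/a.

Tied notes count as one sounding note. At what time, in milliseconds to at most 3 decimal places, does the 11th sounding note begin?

note 11 onset = 15/2b = 3600.0ms

1. 0.0ms @ 0 + 720.0ms (3/2)
2. 720.0ms @ 3/2 + 360.0ms (3/4)
3. 1080.0ms @ 9/4 + 360.0ms (3/4)
4. 1440.0ms @ 3 + 360.0ms (3/4)
5. 1800.0ms @ 15/4 + 360.0ms (3/4)
6. 2160.0ms @ 9/2 + 240.0ms (1/2)
7. 2400.0ms @ 5 + 240.0ms (1/2)
8. 2640.0ms @ 11/2 + 240.0ms (1/2)
9. 2880.0ms @ 6 + 360.0ms (3/4)
10. 3240.0ms @ 27/4 + 360.0ms (3/4)
11. 3600.0ms @ 15/2 + 720.0ms (3/2)
12. 4320.0ms @ 9 + 720.0ms (3/2)
13. 5040.0ms @ 21/2 + 360.0ms (3/4)
14. 5400.0ms @ 45/4 + 360.0ms (3/4)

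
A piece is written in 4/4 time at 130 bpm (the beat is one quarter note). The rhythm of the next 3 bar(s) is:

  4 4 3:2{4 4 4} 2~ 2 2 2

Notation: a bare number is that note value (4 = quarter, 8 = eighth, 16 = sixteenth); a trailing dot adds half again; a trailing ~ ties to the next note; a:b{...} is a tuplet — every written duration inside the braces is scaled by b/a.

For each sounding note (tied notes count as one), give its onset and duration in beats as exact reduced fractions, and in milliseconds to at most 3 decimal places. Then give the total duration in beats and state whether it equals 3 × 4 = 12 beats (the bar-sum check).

1) 0.0ms=0b +461.538ms=1b
2) 461.538ms=1b +461.538ms=1b
3) 923.077ms=2b +307.692ms=2/3b
4) 1230.769ms=8/3b +307.692ms=2/3b
5) 1538.462ms=10/3b +307.692ms=2/3b
6) 1846.154ms=4b +1846.154ms=4b
7) 3692.308ms=8b +923.077ms=2b
8) 4615.385ms=10b +923.077ms=2b
Σ=12b of 12 (130bpm 4/4) — PASS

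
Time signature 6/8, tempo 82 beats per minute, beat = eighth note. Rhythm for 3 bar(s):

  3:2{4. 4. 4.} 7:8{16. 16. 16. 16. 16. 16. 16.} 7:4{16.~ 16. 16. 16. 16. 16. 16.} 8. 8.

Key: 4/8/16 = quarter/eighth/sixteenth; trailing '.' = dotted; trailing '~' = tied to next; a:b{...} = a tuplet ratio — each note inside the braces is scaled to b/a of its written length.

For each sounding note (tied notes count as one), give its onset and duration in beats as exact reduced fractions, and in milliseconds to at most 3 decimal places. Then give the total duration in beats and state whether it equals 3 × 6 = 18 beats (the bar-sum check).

1) 0.0ms=0b +1463.415ms=2b
2) 1463.415ms=2b +1463.415ms=2b
3) 2926.829ms=4b +1463.415ms=2b
4) 4390.244ms=6b +627.178ms=6/7b
5) 5017.422ms=48/7b +627.178ms=6/7b
6) 5644.599ms=54/7b +627.178ms=6/7b
7) 6271.777ms=60/7b +627.178ms=6/7b
8) 6898.955ms=66/7b +627.178ms=6/7b
9) 7526.132ms=72/7b +627.178ms=6/7b
10) 8153.31ms=78/7b +627.178ms=6/7b
11) 8780.488ms=12b +627.178ms=6/7b
12) 9407.666ms=90/7b +313.589ms=3/7b
13) 9721.254ms=93/7b +313.589ms=3/7b
14) 10034.843ms=96/7b +313.589ms=3/7b
15) 10348.432ms=99/7b +313.589ms=3/7b
16) 10662.021ms=102/7b +313.589ms=3/7b
17) 10975.61ms=15b +1097.561ms=3/2b
18) 12073.171ms=33/2b +1097.561ms=3/2b
Σ=18b of 18 (82bpm 6/8) — PASS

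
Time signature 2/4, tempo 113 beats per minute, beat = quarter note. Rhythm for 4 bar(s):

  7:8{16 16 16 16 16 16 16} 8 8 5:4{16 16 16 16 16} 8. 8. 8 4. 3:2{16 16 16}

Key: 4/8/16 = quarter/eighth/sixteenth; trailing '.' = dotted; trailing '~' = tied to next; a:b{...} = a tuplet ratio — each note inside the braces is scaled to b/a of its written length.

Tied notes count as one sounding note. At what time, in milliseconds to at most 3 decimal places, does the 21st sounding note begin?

note 21 onset = 47/6b = 4159.292ms

1. 0.0ms @ 0 + 151.707ms (2/7)
2. 151.707ms @ 2/7 + 151.707ms (2/7)
3. 303.413ms @ 4/7 + 151.707ms (2/7)
4. 455.12ms @ 6/7 + 151.707ms (2/7)
5. 606.827ms @ 8/7 + 151.707ms (2/7)
6. 758.534ms @ 10/7 + 151.707ms (2/7)
7. 910.24ms @ 12/7 + 151.707ms (2/7)
8. 1061.947ms @ 2 + 265.487ms (1/2)
9. 1327.434ms @ 5/2 + 265.487ms (1/2)
10. 1592.92ms @ 3 + 106.195ms (1/5)
11. 1699.115ms @ 16/5 + 106.195ms (1/5)
12. 1805.31ms @ 17/5 + 106.195ms (1/5)
13. 1911.504ms @ 18/5 + 106.195ms (1/5)
14. 2017.699ms @ 19/5 + 106.195ms (1/5)
15. 2123.894ms @ 4 + 398.23ms (3/4)
16. 2522.124ms @ 19/4 + 398.23ms (3/4)
17. 2920.354ms @ 11/2 + 265.487ms (1/2)
18. 3185.841ms @ 6 + 796.46ms (3/2)
19. 3982.301ms @ 15/2 + 88.496ms (1/6)
20. 4070.796ms @ 23/3 + 88.496ms (1/6)
21. 4159.292ms @ 47/6 + 88.496ms (1/6)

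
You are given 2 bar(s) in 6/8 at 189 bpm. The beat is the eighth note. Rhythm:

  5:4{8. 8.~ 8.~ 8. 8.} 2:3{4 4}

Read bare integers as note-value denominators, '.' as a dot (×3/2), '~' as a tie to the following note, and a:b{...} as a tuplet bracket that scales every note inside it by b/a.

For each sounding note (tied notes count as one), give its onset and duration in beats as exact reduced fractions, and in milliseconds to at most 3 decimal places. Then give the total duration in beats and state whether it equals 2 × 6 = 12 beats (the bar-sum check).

1) 0.0ms=0b +380.952ms=6/5b
2) 380.952ms=6/5b +1142.857ms=18/5b
3) 1523.81ms=24/5b +380.952ms=6/5b
4) 1904.762ms=6b +952.381ms=3b
5) 2857.143ms=9b +952.381ms=3b
Σ=12b of 12 (189bpm 6/8) — PASS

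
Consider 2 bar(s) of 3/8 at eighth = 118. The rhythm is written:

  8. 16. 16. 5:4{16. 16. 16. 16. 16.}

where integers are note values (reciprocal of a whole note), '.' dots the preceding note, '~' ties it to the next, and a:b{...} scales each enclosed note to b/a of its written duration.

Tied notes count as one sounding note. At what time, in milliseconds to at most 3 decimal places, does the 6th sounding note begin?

1. 0.0ms @ 0 + 762.712ms (3/2)
2. 762.712ms @ 3/2 + 381.356ms (3/4)
3. 1144.068ms @ 9/4 + 381.356ms (3/4)
4. 1525.424ms @ 3 + 305.085ms (3/5)
5. 1830.508ms @ 18/5 + 305.085ms (3/5)
6. 2135.593ms @ 21/5 + 305.085ms (3/5)
7. 2440.678ms @ 24/5 + 305.085ms (3/5)
8. 2745.763ms @ 27/5 + 305.085ms (3/5)

note 6 onset = 21/5b = 2135.593ms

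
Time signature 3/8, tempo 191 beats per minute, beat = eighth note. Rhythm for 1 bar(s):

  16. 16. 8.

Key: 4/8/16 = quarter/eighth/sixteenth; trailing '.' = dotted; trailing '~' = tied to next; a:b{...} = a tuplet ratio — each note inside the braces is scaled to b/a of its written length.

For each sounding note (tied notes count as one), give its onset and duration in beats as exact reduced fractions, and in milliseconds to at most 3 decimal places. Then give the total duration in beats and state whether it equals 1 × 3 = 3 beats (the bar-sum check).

1) 0.0ms=0b +235.602ms=3/4b
2) 235.602ms=3/4b +235.602ms=3/4b
3) 471.204ms=3/2b +471.204ms=3/2b
Σ=3b of 3 (191bpm 3/8) — PASS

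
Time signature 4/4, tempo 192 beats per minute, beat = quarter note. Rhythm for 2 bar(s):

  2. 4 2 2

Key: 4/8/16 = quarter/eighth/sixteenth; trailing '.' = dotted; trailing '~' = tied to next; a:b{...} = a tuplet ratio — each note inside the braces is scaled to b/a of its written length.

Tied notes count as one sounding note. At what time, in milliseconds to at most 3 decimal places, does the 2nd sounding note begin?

1. 0.0ms @ 0 + 937.5ms (3)
2. 937.5ms @ 3 + 312.5ms (1)
3. 1250.0ms @ 4 + 625.0ms (2)
4. 1875.0ms @ 6 + 625.0ms (2)

note 2 onset = 3b = 937.5ms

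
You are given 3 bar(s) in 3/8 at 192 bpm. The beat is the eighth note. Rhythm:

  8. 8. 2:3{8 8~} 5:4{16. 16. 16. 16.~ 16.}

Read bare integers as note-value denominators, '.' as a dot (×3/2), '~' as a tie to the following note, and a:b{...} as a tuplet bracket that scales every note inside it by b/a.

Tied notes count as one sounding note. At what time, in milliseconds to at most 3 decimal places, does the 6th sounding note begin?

note 6 onset = 36/5b = 2250.0ms

1. 0.0ms @ 0 + 468.75ms (3/2)
2. 468.75ms @ 3/2 + 468.75ms (3/2)
3. 937.5ms @ 3 + 468.75ms (3/2)
4. 1406.25ms @ 9/2 + 656.25ms (21/10)
5. 2062.5ms @ 33/5 + 187.5ms (3/5)
6. 2250.0ms @ 36/5 + 187.5ms (3/5)
7. 2437.5ms @ 39/5 + 375.0ms (6/5)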